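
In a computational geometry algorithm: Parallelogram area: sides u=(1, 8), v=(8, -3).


|u x v| = |1*(-3) - 8*8|
= |(-3) - 64| = 67

67


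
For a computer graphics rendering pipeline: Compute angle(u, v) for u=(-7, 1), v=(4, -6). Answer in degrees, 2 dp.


u.v = -34, |u| = sqrt(50) = 7.0711, |v| = sqrt(52) = 7.2111
cos(theta) = u.v/(|u||v|) = -34/sqrt(2600) = -0.666795
theta = acos(-0.666795) = 131.82 degrees

131.82 degrees


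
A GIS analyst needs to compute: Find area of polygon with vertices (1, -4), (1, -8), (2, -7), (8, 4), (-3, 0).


Shoelace sum: (1*(-8) - 1*(-4)) + (1*(-7) - 2*(-8)) + (2*4 - 8*(-7)) + (8*0 - (-3)*4) + ((-3)*(-4) - 1*0)
= 93
Area = |93|/2 = 46.5

46.5


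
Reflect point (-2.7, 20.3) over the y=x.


Reflection over y=x: (x,y) -> (y,x)
(-2.7, 20.3) -> (20.3, -2.7)

(20.3, -2.7)


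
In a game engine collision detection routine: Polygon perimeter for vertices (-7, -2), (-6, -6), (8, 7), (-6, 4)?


Sides: (-7, -2)->(-6, -6): sqrt(17) = 4.123106, (-6, -6)->(8, 7): sqrt(365) = 19.104973, (8, 7)->(-6, 4): sqrt(205) = 14.317821, (-6, 4)->(-7, -2): sqrt(37) = 6.082763
Sum = 43.628663
Perimeter = 43.6287

43.6287


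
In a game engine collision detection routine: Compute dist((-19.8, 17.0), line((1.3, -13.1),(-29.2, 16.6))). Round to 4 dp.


|cross product| = 291.38
|line direction| = sqrt(1812.34) = 42.5716
Distance = 291.38/sqrt(1812.34) = 6.8445

6.8445


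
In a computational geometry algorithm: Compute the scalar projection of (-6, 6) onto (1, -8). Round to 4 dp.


u.v = -54, |v| = sqrt(65) = 8.0623
Scalar projection = u.v / |v| = -54 / sqrt(65) = -6.6979

-6.6979


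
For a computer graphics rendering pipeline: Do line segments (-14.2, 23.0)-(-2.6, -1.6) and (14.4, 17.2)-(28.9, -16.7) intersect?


Cross products: d1=-885.44, d2=-848.9, d3=636.28, d4=599.74
d1*d2 < 0 and d3*d4 < 0? no

No, they don't intersect


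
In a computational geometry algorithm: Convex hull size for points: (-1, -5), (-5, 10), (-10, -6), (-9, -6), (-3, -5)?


Convex hull vertices (CCW): (-10, -6), (-9, -6), (-1, -5), (-5, 10)
Count = 4

4


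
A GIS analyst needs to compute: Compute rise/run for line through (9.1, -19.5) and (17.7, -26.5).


slope = (y2-y1)/(x2-x1) = ((-26.5)-(-19.5))/(17.7-9.1) = (-7)/8.6 = -0.814

-0.814


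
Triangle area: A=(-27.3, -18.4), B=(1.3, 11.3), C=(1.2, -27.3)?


Area = |x_A(y_B-y_C) + x_B(y_C-y_A) + x_C(y_A-y_B)|/2
= |(-1053.78) + (-11.57) + (-35.64)|/2
= 1100.99/2 = 550.495

550.495


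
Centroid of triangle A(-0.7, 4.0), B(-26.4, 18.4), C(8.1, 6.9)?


Centroid = ((x_A+x_B+x_C)/3, (y_A+y_B+y_C)/3)
= (((-0.7)+(-26.4)+8.1)/3, (4+18.4+6.9)/3)
= (-6.3333, 9.7667)

(-6.3333, 9.7667)


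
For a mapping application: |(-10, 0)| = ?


|u| = sqrt((-10)^2 + 0^2) = sqrt(100) = 10

10


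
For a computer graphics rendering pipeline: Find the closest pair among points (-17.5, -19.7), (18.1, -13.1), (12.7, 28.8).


d(P0,P1) = 36.2066, d(P0,P2) = 57.134, d(P1,P2) = 42.2465
Closest: P0 and P1

Closest pair: (-17.5, -19.7) and (18.1, -13.1), distance = 36.2066


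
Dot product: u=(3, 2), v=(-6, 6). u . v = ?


u . v = u_x*v_x + u_y*v_y = 3*(-6) + 2*6
= (-18) + 12 = -6

-6


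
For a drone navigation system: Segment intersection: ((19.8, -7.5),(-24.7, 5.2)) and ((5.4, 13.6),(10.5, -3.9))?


Cross products: d1=144.39, d2=-569.59, d3=-756.07, d4=-42.09
d1*d2 < 0 and d3*d4 < 0? no

No, they don't intersect


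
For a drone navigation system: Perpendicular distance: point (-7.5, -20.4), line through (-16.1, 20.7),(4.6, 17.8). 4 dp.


|cross product| = 825.83
|line direction| = sqrt(436.9) = 20.9022
Distance = 825.83/sqrt(436.9) = 39.5093

39.5093


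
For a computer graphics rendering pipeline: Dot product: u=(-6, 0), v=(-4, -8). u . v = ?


u . v = u_x*v_x + u_y*v_y = (-6)*(-4) + 0*(-8)
= 24 + 0 = 24

24


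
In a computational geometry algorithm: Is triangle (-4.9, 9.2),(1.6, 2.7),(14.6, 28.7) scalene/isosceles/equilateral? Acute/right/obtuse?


Side lengths squared: AB^2=84.5, BC^2=845, CA^2=760.5
Sorted: [84.5, 760.5, 845]
By sides: Scalene, By angles: Right

Scalene, Right


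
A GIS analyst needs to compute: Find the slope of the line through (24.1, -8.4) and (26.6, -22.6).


slope = (y2-y1)/(x2-x1) = ((-22.6)-(-8.4))/(26.6-24.1) = (-14.2)/2.5 = -5.68

-5.68


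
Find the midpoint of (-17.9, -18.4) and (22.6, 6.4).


M = (((-17.9)+22.6)/2, ((-18.4)+6.4)/2)
= (2.35, -6)

(2.35, -6)


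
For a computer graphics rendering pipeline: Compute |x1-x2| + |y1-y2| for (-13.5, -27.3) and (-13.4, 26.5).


|(-13.5)-(-13.4)| + |(-27.3)-26.5| = 0.1 + 53.8 = 53.9

53.9


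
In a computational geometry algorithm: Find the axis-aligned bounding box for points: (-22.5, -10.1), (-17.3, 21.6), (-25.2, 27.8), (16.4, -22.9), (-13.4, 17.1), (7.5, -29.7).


x range: [-25.2, 16.4]
y range: [-29.7, 27.8]
Bounding box: (-25.2,-29.7) to (16.4,27.8)

(-25.2,-29.7) to (16.4,27.8)


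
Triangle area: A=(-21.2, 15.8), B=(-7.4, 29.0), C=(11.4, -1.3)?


Area = |x_A(y_B-y_C) + x_B(y_C-y_A) + x_C(y_A-y_B)|/2
= |(-642.36) + 126.54 + (-150.48)|/2
= 666.3/2 = 333.15

333.15


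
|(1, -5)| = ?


|u| = sqrt(1^2 + (-5)^2) = sqrt(26) = 5.099

5.099


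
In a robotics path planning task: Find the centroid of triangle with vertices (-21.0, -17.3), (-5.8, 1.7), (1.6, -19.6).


Centroid = ((x_A+x_B+x_C)/3, (y_A+y_B+y_C)/3)
= (((-21)+(-5.8)+1.6)/3, ((-17.3)+1.7+(-19.6))/3)
= (-8.4, -11.7333)

(-8.4, -11.7333)


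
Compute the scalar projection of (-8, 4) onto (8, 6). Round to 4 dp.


u.v = -40, |v| = sqrt(100) = 10
Scalar projection = u.v / |v| = -40 / sqrt(100) = -4

-4


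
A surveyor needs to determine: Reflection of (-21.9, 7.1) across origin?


Reflection over origin: (x,y) -> (-x,-y)
(-21.9, 7.1) -> (21.9, -7.1)

(21.9, -7.1)


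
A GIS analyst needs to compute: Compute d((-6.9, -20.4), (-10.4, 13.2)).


dx=-3.5, dy=33.6
d^2 = (-3.5)^2 + 33.6^2 = 1141.21
d = sqrt(1141.21) = 33.7818

33.7818


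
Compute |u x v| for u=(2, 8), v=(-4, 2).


|u x v| = |2*2 - 8*(-4)|
= |4 - (-32)| = 36

36


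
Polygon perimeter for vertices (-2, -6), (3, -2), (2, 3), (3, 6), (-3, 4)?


Sides: (-2, -6)->(3, -2): sqrt(41) = 6.403124, (3, -2)->(2, 3): sqrt(26) = 5.09902, (2, 3)->(3, 6): sqrt(10) = 3.162278, (3, 6)->(-3, 4): sqrt(40) = 6.324555, (-3, 4)->(-2, -6): sqrt(101) = 10.049876
Sum = 31.038853
Perimeter = 31.0389

31.0389


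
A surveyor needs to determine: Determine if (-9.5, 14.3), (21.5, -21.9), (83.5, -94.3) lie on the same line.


Cross product: (21.5-(-9.5))*((-94.3)-14.3) - ((-21.9)-14.3)*(83.5-(-9.5))
= 0

Yes, collinear


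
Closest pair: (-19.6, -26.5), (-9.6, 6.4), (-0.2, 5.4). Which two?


d(P0,P1) = 34.3862, d(P0,P2) = 37.3359, d(P1,P2) = 9.453
Closest: P1 and P2

Closest pair: (-9.6, 6.4) and (-0.2, 5.4), distance = 9.453


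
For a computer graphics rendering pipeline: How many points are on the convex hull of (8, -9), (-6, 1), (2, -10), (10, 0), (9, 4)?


Convex hull vertices (CCW): (-6, 1), (2, -10), (8, -9), (10, 0), (9, 4)
Count = 5

5


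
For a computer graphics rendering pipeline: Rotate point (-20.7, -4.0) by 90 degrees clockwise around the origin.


90° CW: (x,y) -> (y, -x)
(-20.7,-4) -> (-4, 20.7)

(-4, 20.7)


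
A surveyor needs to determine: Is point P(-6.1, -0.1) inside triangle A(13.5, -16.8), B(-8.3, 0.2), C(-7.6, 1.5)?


Cross products: AB x AP = -30.86, BC x BP = -3.07, CA x CP = -6.31
All same sign? yes

Yes, inside


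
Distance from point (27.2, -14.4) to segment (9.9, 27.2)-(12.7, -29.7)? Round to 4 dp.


Project P onto AB: t = 0.7443 (clamped to [0,1])
Closest point on segment: (11.9839, -15.1488)
Distance: 15.2345

15.2345


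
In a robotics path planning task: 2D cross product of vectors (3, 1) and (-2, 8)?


u x v = u_x*v_y - u_y*v_x = 3*8 - 1*(-2)
= 24 - (-2) = 26

26


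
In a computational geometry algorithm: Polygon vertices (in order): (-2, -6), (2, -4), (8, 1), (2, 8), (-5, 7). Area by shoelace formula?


Shoelace sum: ((-2)*(-4) - 2*(-6)) + (2*1 - 8*(-4)) + (8*8 - 2*1) + (2*7 - (-5)*8) + ((-5)*(-6) - (-2)*7)
= 214
Area = |214|/2 = 107

107


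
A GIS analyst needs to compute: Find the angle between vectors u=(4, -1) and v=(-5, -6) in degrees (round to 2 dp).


u.v = -14, |u| = sqrt(17) = 4.1231, |v| = sqrt(61) = 7.8102
cos(theta) = u.v/(|u||v|) = -14/sqrt(1037) = -0.434749
theta = acos(-0.434749) = 115.77 degrees

115.77 degrees


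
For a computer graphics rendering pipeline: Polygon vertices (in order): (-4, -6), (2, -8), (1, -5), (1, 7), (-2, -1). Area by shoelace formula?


Shoelace sum: ((-4)*(-8) - 2*(-6)) + (2*(-5) - 1*(-8)) + (1*7 - 1*(-5)) + (1*(-1) - (-2)*7) + ((-2)*(-6) - (-4)*(-1))
= 75
Area = |75|/2 = 37.5

37.5


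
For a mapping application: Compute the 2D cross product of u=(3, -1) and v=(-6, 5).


u x v = u_x*v_y - u_y*v_x = 3*5 - (-1)*(-6)
= 15 - 6 = 9

9


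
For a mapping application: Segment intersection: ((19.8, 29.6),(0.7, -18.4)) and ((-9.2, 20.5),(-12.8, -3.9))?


Cross products: d1=674.84, d2=381.6, d3=-1218.19, d4=-924.95
d1*d2 < 0 and d3*d4 < 0? no

No, they don't intersect


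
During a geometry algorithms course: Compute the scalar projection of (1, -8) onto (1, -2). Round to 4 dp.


u.v = 17, |v| = sqrt(5) = 2.2361
Scalar projection = u.v / |v| = 17 / sqrt(5) = 7.6026

7.6026


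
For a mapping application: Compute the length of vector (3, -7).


|u| = sqrt(3^2 + (-7)^2) = sqrt(58) = 7.6158

7.6158


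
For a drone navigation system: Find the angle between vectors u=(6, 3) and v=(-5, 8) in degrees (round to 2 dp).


u.v = -6, |u| = sqrt(45) = 6.7082, |v| = sqrt(89) = 9.434
cos(theta) = u.v/(|u||v|) = -6/sqrt(4005) = -0.094809
theta = acos(-0.094809) = 95.44 degrees

95.44 degrees


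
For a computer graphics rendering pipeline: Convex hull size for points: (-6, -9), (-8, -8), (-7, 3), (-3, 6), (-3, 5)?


Convex hull vertices (CCW): (-8, -8), (-6, -9), (-3, 5), (-3, 6), (-7, 3)
Count = 5

5


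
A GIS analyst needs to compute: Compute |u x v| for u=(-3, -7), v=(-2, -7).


|u x v| = |(-3)*(-7) - (-7)*(-2)|
= |21 - 14| = 7

7


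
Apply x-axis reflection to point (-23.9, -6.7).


Reflection over x-axis: (x,y) -> (x,-y)
(-23.9, -6.7) -> (-23.9, 6.7)

(-23.9, 6.7)


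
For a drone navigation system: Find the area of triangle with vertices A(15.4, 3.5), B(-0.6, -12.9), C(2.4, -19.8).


Area = |x_A(y_B-y_C) + x_B(y_C-y_A) + x_C(y_A-y_B)|/2
= |106.26 + 13.98 + 39.36|/2
= 159.6/2 = 79.8

79.8


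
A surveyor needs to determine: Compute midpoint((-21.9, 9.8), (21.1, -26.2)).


M = (((-21.9)+21.1)/2, (9.8+(-26.2))/2)
= (-0.4, -8.2)

(-0.4, -8.2)


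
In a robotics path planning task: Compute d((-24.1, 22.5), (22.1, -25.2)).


dx=46.2, dy=-47.7
d^2 = 46.2^2 + (-47.7)^2 = 4409.73
d = sqrt(4409.73) = 66.4058

66.4058


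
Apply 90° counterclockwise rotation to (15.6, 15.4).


90° CCW: (x,y) -> (-y, x)
(15.6,15.4) -> (-15.4, 15.6)

(-15.4, 15.6)


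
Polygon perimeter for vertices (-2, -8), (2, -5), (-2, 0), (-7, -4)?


Sides: (-2, -8)->(2, -5): sqrt(25) = 5, (2, -5)->(-2, 0): sqrt(41) = 6.403124, (-2, 0)->(-7, -4): sqrt(41) = 6.403124, (-7, -4)->(-2, -8): sqrt(41) = 6.403124
Sum = 24.209372
Perimeter = 24.2094

24.2094


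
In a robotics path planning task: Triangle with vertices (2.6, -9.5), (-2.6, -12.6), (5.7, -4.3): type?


Side lengths squared: AB^2=36.65, BC^2=137.78, CA^2=36.65
Sorted: [36.65, 36.65, 137.78]
By sides: Isosceles, By angles: Obtuse

Isosceles, Obtuse


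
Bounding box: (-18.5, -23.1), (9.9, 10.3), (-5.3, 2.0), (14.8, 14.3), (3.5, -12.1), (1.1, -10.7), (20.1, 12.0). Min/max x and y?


x range: [-18.5, 20.1]
y range: [-23.1, 14.3]
Bounding box: (-18.5,-23.1) to (20.1,14.3)

(-18.5,-23.1) to (20.1,14.3)


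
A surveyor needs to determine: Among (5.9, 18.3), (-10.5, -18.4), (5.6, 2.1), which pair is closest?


d(P0,P1) = 40.1976, d(P0,P2) = 16.2028, d(P1,P2) = 26.0665
Closest: P0 and P2

Closest pair: (5.9, 18.3) and (5.6, 2.1), distance = 16.2028


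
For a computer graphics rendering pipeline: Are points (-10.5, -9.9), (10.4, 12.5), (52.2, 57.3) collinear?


Cross product: (10.4-(-10.5))*(57.3-(-9.9)) - (12.5-(-9.9))*(52.2-(-10.5))
= 0

Yes, collinear


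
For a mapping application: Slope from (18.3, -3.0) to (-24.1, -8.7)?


slope = (y2-y1)/(x2-x1) = ((-8.7)-(-3))/((-24.1)-18.3) = (-5.7)/(-42.4) = 0.1344

0.1344


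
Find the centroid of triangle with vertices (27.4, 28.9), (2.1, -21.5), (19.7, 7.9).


Centroid = ((x_A+x_B+x_C)/3, (y_A+y_B+y_C)/3)
= ((27.4+2.1+19.7)/3, (28.9+(-21.5)+7.9)/3)
= (16.4, 5.1)

(16.4, 5.1)


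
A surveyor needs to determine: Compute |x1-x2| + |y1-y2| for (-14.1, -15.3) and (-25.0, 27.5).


|(-14.1)-(-25)| + |(-15.3)-27.5| = 10.9 + 42.8 = 53.7

53.7


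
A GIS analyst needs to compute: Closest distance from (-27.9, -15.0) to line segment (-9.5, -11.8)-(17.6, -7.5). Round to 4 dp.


Project P onto AB: t = 0 (clamped to [0,1])
Closest point on segment: (-9.5, -11.8)
Distance: 18.6762

18.6762


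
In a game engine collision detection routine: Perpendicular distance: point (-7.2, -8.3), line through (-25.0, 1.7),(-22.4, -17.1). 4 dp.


|cross product| = 308.64
|line direction| = sqrt(360.2) = 18.9789
Distance = 308.64/sqrt(360.2) = 16.2622

16.2622


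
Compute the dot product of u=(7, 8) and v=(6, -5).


u . v = u_x*v_x + u_y*v_y = 7*6 + 8*(-5)
= 42 + (-40) = 2

2


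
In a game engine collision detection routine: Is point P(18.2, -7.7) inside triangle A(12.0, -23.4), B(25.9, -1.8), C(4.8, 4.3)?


Cross products: AB x AP = 84.31, BC x BP = 171.46, CA x CP = 284.78
All same sign? yes

Yes, inside


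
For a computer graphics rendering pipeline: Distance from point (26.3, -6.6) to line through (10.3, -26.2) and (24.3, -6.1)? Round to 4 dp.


|cross product| = 47.2
|line direction| = sqrt(600.01) = 24.4951
Distance = 47.2/sqrt(600.01) = 1.9269

1.9269


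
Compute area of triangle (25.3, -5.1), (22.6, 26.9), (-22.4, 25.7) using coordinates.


Area = |x_A(y_B-y_C) + x_B(y_C-y_A) + x_C(y_A-y_B)|/2
= |30.36 + 696.08 + 716.8|/2
= 1443.24/2 = 721.62

721.62


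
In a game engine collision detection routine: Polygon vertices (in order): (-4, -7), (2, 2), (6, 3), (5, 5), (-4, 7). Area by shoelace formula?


Shoelace sum: ((-4)*2 - 2*(-7)) + (2*3 - 6*2) + (6*5 - 5*3) + (5*7 - (-4)*5) + ((-4)*(-7) - (-4)*7)
= 126
Area = |126|/2 = 63

63


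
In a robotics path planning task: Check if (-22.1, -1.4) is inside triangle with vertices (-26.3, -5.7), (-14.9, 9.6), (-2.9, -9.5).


Cross products: AB x AP = -15.24, BC x BP = -269.52, CA x CP = -116.58
All same sign? yes

Yes, inside


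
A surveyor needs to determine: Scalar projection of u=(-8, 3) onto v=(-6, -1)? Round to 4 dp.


u.v = 45, |v| = sqrt(37) = 6.0828
Scalar projection = u.v / |v| = 45 / sqrt(37) = 7.398

7.398


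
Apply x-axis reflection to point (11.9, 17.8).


Reflection over x-axis: (x,y) -> (x,-y)
(11.9, 17.8) -> (11.9, -17.8)

(11.9, -17.8)


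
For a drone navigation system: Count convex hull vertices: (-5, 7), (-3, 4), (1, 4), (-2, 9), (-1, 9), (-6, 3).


Convex hull vertices (CCW): (-6, 3), (1, 4), (-1, 9), (-2, 9), (-5, 7)
Count = 5

5


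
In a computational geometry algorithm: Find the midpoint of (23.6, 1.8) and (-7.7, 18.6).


M = ((23.6+(-7.7))/2, (1.8+18.6)/2)
= (7.95, 10.2)

(7.95, 10.2)


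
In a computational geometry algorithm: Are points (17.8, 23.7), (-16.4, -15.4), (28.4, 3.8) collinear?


Cross product: ((-16.4)-17.8)*(3.8-23.7) - ((-15.4)-23.7)*(28.4-17.8)
= 1095.04

No, not collinear


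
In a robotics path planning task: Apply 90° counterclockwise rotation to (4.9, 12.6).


90° CCW: (x,y) -> (-y, x)
(4.9,12.6) -> (-12.6, 4.9)

(-12.6, 4.9)


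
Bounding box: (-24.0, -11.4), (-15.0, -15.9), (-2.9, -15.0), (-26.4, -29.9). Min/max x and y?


x range: [-26.4, -2.9]
y range: [-29.9, -11.4]
Bounding box: (-26.4,-29.9) to (-2.9,-11.4)

(-26.4,-29.9) to (-2.9,-11.4)


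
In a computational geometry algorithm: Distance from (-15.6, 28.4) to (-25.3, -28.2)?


dx=-9.7, dy=-56.6
d^2 = (-9.7)^2 + (-56.6)^2 = 3297.65
d = sqrt(3297.65) = 57.4252

57.4252


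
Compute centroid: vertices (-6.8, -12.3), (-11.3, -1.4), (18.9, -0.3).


Centroid = ((x_A+x_B+x_C)/3, (y_A+y_B+y_C)/3)
= (((-6.8)+(-11.3)+18.9)/3, ((-12.3)+(-1.4)+(-0.3))/3)
= (0.2667, -4.6667)

(0.2667, -4.6667)


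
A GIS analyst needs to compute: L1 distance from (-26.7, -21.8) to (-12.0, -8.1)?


|(-26.7)-(-12)| + |(-21.8)-(-8.1)| = 14.7 + 13.7 = 28.4

28.4


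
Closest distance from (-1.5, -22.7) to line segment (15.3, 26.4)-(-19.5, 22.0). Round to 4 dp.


Project P onto AB: t = 0.6507 (clamped to [0,1])
Closest point on segment: (-7.346, 23.5367)
Distance: 46.6048

46.6048


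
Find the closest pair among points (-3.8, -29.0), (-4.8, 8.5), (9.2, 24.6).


d(P0,P1) = 37.5133, d(P0,P2) = 55.154, d(P1,P2) = 21.3357
Closest: P1 and P2

Closest pair: (-4.8, 8.5) and (9.2, 24.6), distance = 21.3357


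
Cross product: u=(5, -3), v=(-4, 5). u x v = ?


u x v = u_x*v_y - u_y*v_x = 5*5 - (-3)*(-4)
= 25 - 12 = 13

13


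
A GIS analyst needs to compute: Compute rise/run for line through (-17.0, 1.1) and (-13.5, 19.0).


slope = (y2-y1)/(x2-x1) = (19-1.1)/((-13.5)-(-17)) = 17.9/3.5 = 5.1143

5.1143


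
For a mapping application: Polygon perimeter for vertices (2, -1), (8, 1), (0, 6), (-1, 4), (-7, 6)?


Sides: (2, -1)->(8, 1): sqrt(40) = 6.324555, (8, 1)->(0, 6): sqrt(89) = 9.433981, (0, 6)->(-1, 4): sqrt(5) = 2.236068, (-1, 4)->(-7, 6): sqrt(40) = 6.324555, (-7, 6)->(2, -1): sqrt(130) = 11.401754
Sum = 35.720913
Perimeter = 35.7209

35.7209


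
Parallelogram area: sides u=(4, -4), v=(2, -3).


|u x v| = |4*(-3) - (-4)*2|
= |(-12) - (-8)| = 4

4


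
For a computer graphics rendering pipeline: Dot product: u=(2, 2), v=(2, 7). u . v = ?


u . v = u_x*v_x + u_y*v_y = 2*2 + 2*7
= 4 + 14 = 18

18


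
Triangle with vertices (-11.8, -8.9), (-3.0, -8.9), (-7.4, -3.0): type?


Side lengths squared: AB^2=77.44, BC^2=54.17, CA^2=54.17
Sorted: [54.17, 54.17, 77.44]
By sides: Isosceles, By angles: Acute

Isosceles, Acute


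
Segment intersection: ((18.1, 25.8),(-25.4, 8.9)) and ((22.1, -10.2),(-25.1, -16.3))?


Cross products: d1=-1723.6, d2=-1191.27, d3=1633.6, d4=1101.27
d1*d2 < 0 and d3*d4 < 0? no

No, they don't intersect


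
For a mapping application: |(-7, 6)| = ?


|u| = sqrt((-7)^2 + 6^2) = sqrt(85) = 9.2195

9.2195


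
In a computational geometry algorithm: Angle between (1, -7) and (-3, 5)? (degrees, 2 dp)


u.v = -38, |u| = sqrt(50) = 7.0711, |v| = sqrt(34) = 5.831
cos(theta) = u.v/(|u||v|) = -38/sqrt(1700) = -0.921635
theta = acos(-0.921635) = 157.17 degrees

157.17 degrees


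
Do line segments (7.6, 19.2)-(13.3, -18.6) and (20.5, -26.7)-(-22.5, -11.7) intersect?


Cross products: d1=-1780.2, d2=-240.3, d3=225.99, d4=-1313.91
d1*d2 < 0 and d3*d4 < 0? no

No, they don't intersect


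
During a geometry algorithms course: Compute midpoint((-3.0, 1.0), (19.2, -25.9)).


M = (((-3)+19.2)/2, (1+(-25.9))/2)
= (8.1, -12.45)

(8.1, -12.45)


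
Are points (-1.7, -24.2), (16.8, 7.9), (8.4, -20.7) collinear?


Cross product: (16.8-(-1.7))*((-20.7)-(-24.2)) - (7.9-(-24.2))*(8.4-(-1.7))
= -259.46

No, not collinear


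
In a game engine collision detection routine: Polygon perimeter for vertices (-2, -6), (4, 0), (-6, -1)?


Sides: (-2, -6)->(4, 0): sqrt(72) = 8.485281, (4, 0)->(-6, -1): sqrt(101) = 10.049876, (-6, -1)->(-2, -6): sqrt(41) = 6.403124
Sum = 24.938281
Perimeter = 24.9383

24.9383


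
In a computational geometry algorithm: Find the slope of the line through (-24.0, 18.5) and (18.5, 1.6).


slope = (y2-y1)/(x2-x1) = (1.6-18.5)/(18.5-(-24)) = (-16.9)/42.5 = -0.3976

-0.3976


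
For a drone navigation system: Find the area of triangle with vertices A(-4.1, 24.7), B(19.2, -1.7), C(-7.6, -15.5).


Area = |x_A(y_B-y_C) + x_B(y_C-y_A) + x_C(y_A-y_B)|/2
= |(-56.58) + (-771.84) + (-200.64)|/2
= 1029.06/2 = 514.53

514.53


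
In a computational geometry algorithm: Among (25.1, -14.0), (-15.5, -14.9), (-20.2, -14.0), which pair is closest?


d(P0,P1) = 40.61, d(P0,P2) = 45.3, d(P1,P2) = 4.7854
Closest: P1 and P2

Closest pair: (-15.5, -14.9) and (-20.2, -14.0), distance = 4.7854


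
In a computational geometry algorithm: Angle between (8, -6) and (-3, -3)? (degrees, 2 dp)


u.v = -6, |u| = sqrt(100) = 10, |v| = sqrt(18) = 4.2426
cos(theta) = u.v/(|u||v|) = -6/sqrt(1800) = -0.141421
theta = acos(-0.141421) = 98.13 degrees

98.13 degrees


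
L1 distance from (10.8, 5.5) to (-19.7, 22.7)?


|10.8-(-19.7)| + |5.5-22.7| = 30.5 + 17.2 = 47.7

47.7


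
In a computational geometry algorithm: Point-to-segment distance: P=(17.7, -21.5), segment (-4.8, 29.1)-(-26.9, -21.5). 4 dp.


Project P onto AB: t = 0.6767 (clamped to [0,1])
Closest point on segment: (-19.7551, -5.1411)
Distance: 40.8717

40.8717


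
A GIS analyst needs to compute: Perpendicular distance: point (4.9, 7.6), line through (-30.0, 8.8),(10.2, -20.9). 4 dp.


|cross product| = 988.29
|line direction| = sqrt(2498.13) = 49.9813
Distance = 988.29/sqrt(2498.13) = 19.7732

19.7732


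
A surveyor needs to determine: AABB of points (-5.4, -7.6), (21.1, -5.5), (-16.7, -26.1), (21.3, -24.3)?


x range: [-16.7, 21.3]
y range: [-26.1, -5.5]
Bounding box: (-16.7,-26.1) to (21.3,-5.5)

(-16.7,-26.1) to (21.3,-5.5)


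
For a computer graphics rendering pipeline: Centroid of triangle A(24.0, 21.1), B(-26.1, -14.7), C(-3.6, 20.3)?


Centroid = ((x_A+x_B+x_C)/3, (y_A+y_B+y_C)/3)
= ((24+(-26.1)+(-3.6))/3, (21.1+(-14.7)+20.3)/3)
= (-1.9, 8.9)

(-1.9, 8.9)


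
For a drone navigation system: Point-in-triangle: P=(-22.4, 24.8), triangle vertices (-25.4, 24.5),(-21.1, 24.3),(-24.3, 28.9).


Cross products: AB x AP = 1.89, BC x BP = 4.38, CA x CP = 12.87
All same sign? yes

Yes, inside


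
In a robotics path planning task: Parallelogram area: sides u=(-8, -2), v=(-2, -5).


|u x v| = |(-8)*(-5) - (-2)*(-2)|
= |40 - 4| = 36

36


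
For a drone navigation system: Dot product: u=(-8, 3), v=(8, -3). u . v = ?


u . v = u_x*v_x + u_y*v_y = (-8)*8 + 3*(-3)
= (-64) + (-9) = -73

-73


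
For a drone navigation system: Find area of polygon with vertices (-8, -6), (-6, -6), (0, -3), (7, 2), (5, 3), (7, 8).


Shoelace sum: ((-8)*(-6) - (-6)*(-6)) + ((-6)*(-3) - 0*(-6)) + (0*2 - 7*(-3)) + (7*3 - 5*2) + (5*8 - 7*3) + (7*(-6) - (-8)*8)
= 103
Area = |103|/2 = 51.5

51.5


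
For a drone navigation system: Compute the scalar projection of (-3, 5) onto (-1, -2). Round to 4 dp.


u.v = -7, |v| = sqrt(5) = 2.2361
Scalar projection = u.v / |v| = -7 / sqrt(5) = -3.1305

-3.1305


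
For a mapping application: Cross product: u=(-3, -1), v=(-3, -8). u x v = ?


u x v = u_x*v_y - u_y*v_x = (-3)*(-8) - (-1)*(-3)
= 24 - 3 = 21

21


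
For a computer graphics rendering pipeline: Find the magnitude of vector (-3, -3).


|u| = sqrt((-3)^2 + (-3)^2) = sqrt(18) = 4.2426

4.2426


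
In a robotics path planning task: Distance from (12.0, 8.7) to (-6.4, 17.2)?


dx=-18.4, dy=8.5
d^2 = (-18.4)^2 + 8.5^2 = 410.81
d = sqrt(410.81) = 20.2684

20.2684


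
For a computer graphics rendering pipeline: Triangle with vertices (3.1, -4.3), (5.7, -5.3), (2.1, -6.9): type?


Side lengths squared: AB^2=7.76, BC^2=15.52, CA^2=7.76
Sorted: [7.76, 7.76, 15.52]
By sides: Isosceles, By angles: Right

Isosceles, Right


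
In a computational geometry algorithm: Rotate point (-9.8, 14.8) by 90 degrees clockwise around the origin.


90° CW: (x,y) -> (y, -x)
(-9.8,14.8) -> (14.8, 9.8)

(14.8, 9.8)


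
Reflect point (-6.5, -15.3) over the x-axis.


Reflection over x-axis: (x,y) -> (x,-y)
(-6.5, -15.3) -> (-6.5, 15.3)

(-6.5, 15.3)


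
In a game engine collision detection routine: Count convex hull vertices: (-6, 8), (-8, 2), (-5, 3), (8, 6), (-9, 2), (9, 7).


Convex hull vertices (CCW): (-9, 2), (-8, 2), (8, 6), (9, 7), (-6, 8)
Count = 5

5


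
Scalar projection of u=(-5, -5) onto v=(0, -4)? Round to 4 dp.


u.v = 20, |v| = sqrt(16) = 4
Scalar projection = u.v / |v| = 20 / sqrt(16) = 5

5


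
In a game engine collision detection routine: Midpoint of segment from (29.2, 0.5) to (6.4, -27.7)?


M = ((29.2+6.4)/2, (0.5+(-27.7))/2)
= (17.8, -13.6)

(17.8, -13.6)


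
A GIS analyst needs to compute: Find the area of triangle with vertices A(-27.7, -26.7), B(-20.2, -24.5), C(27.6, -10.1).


Area = |x_A(y_B-y_C) + x_B(y_C-y_A) + x_C(y_A-y_B)|/2
= |398.88 + (-335.32) + (-60.72)|/2
= 2.84/2 = 1.42

1.42


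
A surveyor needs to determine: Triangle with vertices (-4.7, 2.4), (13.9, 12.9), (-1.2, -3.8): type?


Side lengths squared: AB^2=456.21, BC^2=506.9, CA^2=50.69
Sorted: [50.69, 456.21, 506.9]
By sides: Scalene, By angles: Right

Scalene, Right


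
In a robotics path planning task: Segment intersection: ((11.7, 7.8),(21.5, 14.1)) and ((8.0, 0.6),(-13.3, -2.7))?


Cross products: d1=-141.15, d2=-243, d3=-47.25, d4=54.6
d1*d2 < 0 and d3*d4 < 0? no

No, they don't intersect


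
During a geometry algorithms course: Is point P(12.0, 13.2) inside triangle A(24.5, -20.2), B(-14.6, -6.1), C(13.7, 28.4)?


Cross products: AB x AP = -1129.69, BC x BP = -371.51, CA x CP = -246.78
All same sign? yes

Yes, inside


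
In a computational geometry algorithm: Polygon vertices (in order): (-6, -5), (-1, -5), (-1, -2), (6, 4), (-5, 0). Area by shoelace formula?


Shoelace sum: ((-6)*(-5) - (-1)*(-5)) + ((-1)*(-2) - (-1)*(-5)) + ((-1)*4 - 6*(-2)) + (6*0 - (-5)*4) + ((-5)*(-5) - (-6)*0)
= 75
Area = |75|/2 = 37.5

37.5


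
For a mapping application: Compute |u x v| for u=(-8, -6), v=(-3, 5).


|u x v| = |(-8)*5 - (-6)*(-3)|
= |(-40) - 18| = 58

58


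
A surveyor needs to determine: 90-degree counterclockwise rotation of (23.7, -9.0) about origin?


90° CCW: (x,y) -> (-y, x)
(23.7,-9) -> (9, 23.7)

(9, 23.7)


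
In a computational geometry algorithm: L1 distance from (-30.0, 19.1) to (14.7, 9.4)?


|(-30)-14.7| + |19.1-9.4| = 44.7 + 9.7 = 54.4

54.4


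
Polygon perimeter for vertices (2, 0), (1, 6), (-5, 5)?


Sides: (2, 0)->(1, 6): sqrt(37) = 6.082763, (1, 6)->(-5, 5): sqrt(37) = 6.082763, (-5, 5)->(2, 0): sqrt(74) = 8.602325
Sum = 20.767851
Perimeter = 20.7679

20.7679


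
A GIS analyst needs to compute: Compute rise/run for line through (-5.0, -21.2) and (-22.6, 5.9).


slope = (y2-y1)/(x2-x1) = (5.9-(-21.2))/((-22.6)-(-5)) = 27.1/(-17.6) = -1.5398

-1.5398


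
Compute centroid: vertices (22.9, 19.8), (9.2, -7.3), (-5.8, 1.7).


Centroid = ((x_A+x_B+x_C)/3, (y_A+y_B+y_C)/3)
= ((22.9+9.2+(-5.8))/3, (19.8+(-7.3)+1.7)/3)
= (8.7667, 4.7333)

(8.7667, 4.7333)


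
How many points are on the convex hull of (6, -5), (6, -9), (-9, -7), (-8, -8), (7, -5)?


Convex hull vertices (CCW): (-9, -7), (-8, -8), (6, -9), (7, -5), (6, -5)
Count = 5

5


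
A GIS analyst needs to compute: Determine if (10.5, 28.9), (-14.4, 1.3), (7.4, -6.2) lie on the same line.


Cross product: ((-14.4)-10.5)*((-6.2)-28.9) - (1.3-28.9)*(7.4-10.5)
= 788.43

No, not collinear


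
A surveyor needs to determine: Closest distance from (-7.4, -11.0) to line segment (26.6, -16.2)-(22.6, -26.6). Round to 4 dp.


Project P onto AB: t = 0.6598 (clamped to [0,1])
Closest point on segment: (23.9608, -23.0619)
Distance: 33.6004

33.6004


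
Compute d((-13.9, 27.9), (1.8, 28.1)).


dx=15.7, dy=0.2
d^2 = 15.7^2 + 0.2^2 = 246.53
d = sqrt(246.53) = 15.7013

15.7013


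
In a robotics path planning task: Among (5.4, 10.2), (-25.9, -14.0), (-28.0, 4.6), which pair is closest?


d(P0,P1) = 39.5643, d(P0,P2) = 33.8662, d(P1,P2) = 18.7182
Closest: P1 and P2

Closest pair: (-25.9, -14.0) and (-28.0, 4.6), distance = 18.7182


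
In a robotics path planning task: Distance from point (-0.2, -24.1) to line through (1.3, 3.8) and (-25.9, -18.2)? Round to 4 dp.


|cross product| = 725.88
|line direction| = sqrt(1223.84) = 34.9834
Distance = 725.88/sqrt(1223.84) = 20.7493

20.7493


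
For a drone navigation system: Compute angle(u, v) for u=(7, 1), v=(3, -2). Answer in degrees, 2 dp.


u.v = 19, |u| = sqrt(50) = 7.0711, |v| = sqrt(13) = 3.6056
cos(theta) = u.v/(|u||v|) = 19/sqrt(650) = 0.745241
theta = acos(0.745241) = 41.82 degrees

41.82 degrees


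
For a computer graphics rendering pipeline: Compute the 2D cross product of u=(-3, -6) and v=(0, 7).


u x v = u_x*v_y - u_y*v_x = (-3)*7 - (-6)*0
= (-21) - 0 = -21

-21


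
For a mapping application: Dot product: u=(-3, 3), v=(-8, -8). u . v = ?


u . v = u_x*v_x + u_y*v_y = (-3)*(-8) + 3*(-8)
= 24 + (-24) = 0

0


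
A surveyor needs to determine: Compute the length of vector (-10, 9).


|u| = sqrt((-10)^2 + 9^2) = sqrt(181) = 13.4536

13.4536


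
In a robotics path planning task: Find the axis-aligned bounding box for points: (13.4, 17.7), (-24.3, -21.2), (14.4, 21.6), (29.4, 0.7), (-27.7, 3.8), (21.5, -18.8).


x range: [-27.7, 29.4]
y range: [-21.2, 21.6]
Bounding box: (-27.7,-21.2) to (29.4,21.6)

(-27.7,-21.2) to (29.4,21.6)


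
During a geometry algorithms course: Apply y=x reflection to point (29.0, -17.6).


Reflection over y=x: (x,y) -> (y,x)
(29, -17.6) -> (-17.6, 29)

(-17.6, 29)


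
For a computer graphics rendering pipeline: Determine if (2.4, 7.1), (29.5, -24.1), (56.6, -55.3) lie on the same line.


Cross product: (29.5-2.4)*((-55.3)-7.1) - ((-24.1)-7.1)*(56.6-2.4)
= 0

Yes, collinear


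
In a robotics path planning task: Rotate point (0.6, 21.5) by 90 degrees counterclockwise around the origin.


90° CCW: (x,y) -> (-y, x)
(0.6,21.5) -> (-21.5, 0.6)

(-21.5, 0.6)


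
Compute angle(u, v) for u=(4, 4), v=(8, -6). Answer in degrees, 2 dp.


u.v = 8, |u| = sqrt(32) = 5.6569, |v| = sqrt(100) = 10
cos(theta) = u.v/(|u||v|) = 8/sqrt(3200) = 0.141421
theta = acos(0.141421) = 81.87 degrees

81.87 degrees


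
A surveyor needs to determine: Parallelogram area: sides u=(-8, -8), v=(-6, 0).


|u x v| = |(-8)*0 - (-8)*(-6)|
= |0 - 48| = 48

48


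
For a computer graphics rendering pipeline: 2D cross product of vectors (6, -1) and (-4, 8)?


u x v = u_x*v_y - u_y*v_x = 6*8 - (-1)*(-4)
= 48 - 4 = 44

44


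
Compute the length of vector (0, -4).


|u| = sqrt(0^2 + (-4)^2) = sqrt(16) = 4

4


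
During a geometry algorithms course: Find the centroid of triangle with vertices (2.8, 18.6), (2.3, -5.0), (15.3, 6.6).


Centroid = ((x_A+x_B+x_C)/3, (y_A+y_B+y_C)/3)
= ((2.8+2.3+15.3)/3, (18.6+(-5)+6.6)/3)
= (6.8, 6.7333)

(6.8, 6.7333)


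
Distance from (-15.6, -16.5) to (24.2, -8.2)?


dx=39.8, dy=8.3
d^2 = 39.8^2 + 8.3^2 = 1652.93
d = sqrt(1652.93) = 40.6562

40.6562


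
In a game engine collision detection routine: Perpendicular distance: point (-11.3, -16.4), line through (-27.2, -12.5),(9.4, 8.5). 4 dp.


|cross product| = 476.64
|line direction| = sqrt(1780.56) = 42.1967
Distance = 476.64/sqrt(1780.56) = 11.2957

11.2957


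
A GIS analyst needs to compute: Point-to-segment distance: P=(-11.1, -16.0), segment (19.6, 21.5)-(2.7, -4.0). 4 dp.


Project P onto AB: t = 1 (clamped to [0,1])
Closest point on segment: (2.7, -4)
Distance: 18.2877

18.2877


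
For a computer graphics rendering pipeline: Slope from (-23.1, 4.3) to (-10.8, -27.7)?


slope = (y2-y1)/(x2-x1) = ((-27.7)-4.3)/((-10.8)-(-23.1)) = (-32)/12.3 = -2.6016

-2.6016


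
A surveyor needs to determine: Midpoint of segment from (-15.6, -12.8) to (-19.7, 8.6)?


M = (((-15.6)+(-19.7))/2, ((-12.8)+8.6)/2)
= (-17.65, -2.1)

(-17.65, -2.1)


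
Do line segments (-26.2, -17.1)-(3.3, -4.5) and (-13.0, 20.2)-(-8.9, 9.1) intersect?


Cross products: d1=-299.45, d2=79.66, d3=934.03, d4=554.92
d1*d2 < 0 and d3*d4 < 0? no

No, they don't intersect


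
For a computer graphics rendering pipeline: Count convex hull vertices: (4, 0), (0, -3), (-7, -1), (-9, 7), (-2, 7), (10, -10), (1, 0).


Convex hull vertices (CCW): (-9, 7), (-7, -1), (10, -10), (4, 0), (-2, 7)
Count = 5

5


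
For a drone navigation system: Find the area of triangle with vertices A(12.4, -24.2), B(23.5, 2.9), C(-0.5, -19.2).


Area = |x_A(y_B-y_C) + x_B(y_C-y_A) + x_C(y_A-y_B)|/2
= |274.04 + 117.5 + 13.55|/2
= 405.09/2 = 202.545

202.545


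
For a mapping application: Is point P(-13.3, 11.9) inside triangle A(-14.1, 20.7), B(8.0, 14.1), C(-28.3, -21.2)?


Cross products: AB x AP = -189.2, BC x BP = -672.03, CA x CP = -158.48
All same sign? yes

Yes, inside


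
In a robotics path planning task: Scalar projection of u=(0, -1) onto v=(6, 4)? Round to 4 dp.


u.v = -4, |v| = sqrt(52) = 7.2111
Scalar projection = u.v / |v| = -4 / sqrt(52) = -0.5547

-0.5547


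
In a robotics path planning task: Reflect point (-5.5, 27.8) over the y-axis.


Reflection over y-axis: (x,y) -> (-x,y)
(-5.5, 27.8) -> (5.5, 27.8)

(5.5, 27.8)


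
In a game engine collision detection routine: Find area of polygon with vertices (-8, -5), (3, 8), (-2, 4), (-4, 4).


Shoelace sum: ((-8)*8 - 3*(-5)) + (3*4 - (-2)*8) + ((-2)*4 - (-4)*4) + ((-4)*(-5) - (-8)*4)
= 39
Area = |39|/2 = 19.5

19.5


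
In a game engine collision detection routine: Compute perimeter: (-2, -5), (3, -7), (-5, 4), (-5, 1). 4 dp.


Sides: (-2, -5)->(3, -7): sqrt(29) = 5.385165, (3, -7)->(-5, 4): sqrt(185) = 13.601471, (-5, 4)->(-5, 1): sqrt(9) = 3, (-5, 1)->(-2, -5): sqrt(45) = 6.708204
Sum = 28.69484
Perimeter = 28.6948

28.6948


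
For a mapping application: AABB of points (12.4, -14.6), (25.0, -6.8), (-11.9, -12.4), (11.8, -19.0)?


x range: [-11.9, 25]
y range: [-19, -6.8]
Bounding box: (-11.9,-19) to (25,-6.8)

(-11.9,-19) to (25,-6.8)


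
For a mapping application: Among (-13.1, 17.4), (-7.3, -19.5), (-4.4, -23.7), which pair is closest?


d(P0,P1) = 37.353, d(P0,P2) = 42.0107, d(P1,P2) = 5.1039
Closest: P1 and P2

Closest pair: (-7.3, -19.5) and (-4.4, -23.7), distance = 5.1039


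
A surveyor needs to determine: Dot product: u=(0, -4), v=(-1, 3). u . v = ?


u . v = u_x*v_x + u_y*v_y = 0*(-1) + (-4)*3
= 0 + (-12) = -12

-12


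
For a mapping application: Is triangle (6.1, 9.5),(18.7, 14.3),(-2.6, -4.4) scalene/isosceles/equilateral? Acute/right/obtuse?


Side lengths squared: AB^2=181.8, BC^2=803.38, CA^2=268.9
Sorted: [181.8, 268.9, 803.38]
By sides: Scalene, By angles: Obtuse

Scalene, Obtuse


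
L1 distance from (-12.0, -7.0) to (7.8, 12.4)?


|(-12)-7.8| + |(-7)-12.4| = 19.8 + 19.4 = 39.2

39.2


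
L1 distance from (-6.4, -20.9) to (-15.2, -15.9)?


|(-6.4)-(-15.2)| + |(-20.9)-(-15.9)| = 8.8 + 5 = 13.8

13.8


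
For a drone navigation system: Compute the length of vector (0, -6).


|u| = sqrt(0^2 + (-6)^2) = sqrt(36) = 6

6


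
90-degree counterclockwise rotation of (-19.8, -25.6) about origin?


90° CCW: (x,y) -> (-y, x)
(-19.8,-25.6) -> (25.6, -19.8)

(25.6, -19.8)


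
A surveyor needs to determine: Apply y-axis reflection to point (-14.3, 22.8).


Reflection over y-axis: (x,y) -> (-x,y)
(-14.3, 22.8) -> (14.3, 22.8)

(14.3, 22.8)


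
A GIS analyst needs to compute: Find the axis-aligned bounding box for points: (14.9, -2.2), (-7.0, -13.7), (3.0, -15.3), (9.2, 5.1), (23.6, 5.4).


x range: [-7, 23.6]
y range: [-15.3, 5.4]
Bounding box: (-7,-15.3) to (23.6,5.4)

(-7,-15.3) to (23.6,5.4)


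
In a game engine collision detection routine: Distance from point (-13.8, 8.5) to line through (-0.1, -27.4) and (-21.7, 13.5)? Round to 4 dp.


|cross product| = 215.11
|line direction| = sqrt(2139.37) = 46.2533
Distance = 215.11/sqrt(2139.37) = 4.6507

4.6507


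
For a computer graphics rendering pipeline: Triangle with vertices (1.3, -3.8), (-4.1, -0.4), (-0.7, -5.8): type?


Side lengths squared: AB^2=40.72, BC^2=40.72, CA^2=8
Sorted: [8, 40.72, 40.72]
By sides: Isosceles, By angles: Acute

Isosceles, Acute


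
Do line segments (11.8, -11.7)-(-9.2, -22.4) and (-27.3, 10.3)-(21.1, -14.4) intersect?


Cross products: d1=-99.03, d2=-1135.61, d3=-880.37, d4=156.21
d1*d2 < 0 and d3*d4 < 0? no

No, they don't intersect


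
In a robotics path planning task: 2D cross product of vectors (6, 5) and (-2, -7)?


u x v = u_x*v_y - u_y*v_x = 6*(-7) - 5*(-2)
= (-42) - (-10) = -32

-32


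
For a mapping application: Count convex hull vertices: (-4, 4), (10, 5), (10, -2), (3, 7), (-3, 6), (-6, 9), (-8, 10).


Convex hull vertices (CCW): (-8, 10), (-4, 4), (10, -2), (10, 5), (3, 7)
Count = 5

5


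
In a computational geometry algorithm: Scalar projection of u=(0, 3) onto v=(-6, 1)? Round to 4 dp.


u.v = 3, |v| = sqrt(37) = 6.0828
Scalar projection = u.v / |v| = 3 / sqrt(37) = 0.4932

0.4932


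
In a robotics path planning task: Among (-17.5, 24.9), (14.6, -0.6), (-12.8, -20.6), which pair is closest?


d(P0,P1) = 40.9959, d(P0,P2) = 45.7421, d(P1,P2) = 33.9229
Closest: P1 and P2

Closest pair: (14.6, -0.6) and (-12.8, -20.6), distance = 33.9229


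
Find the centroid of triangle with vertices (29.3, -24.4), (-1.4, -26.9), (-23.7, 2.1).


Centroid = ((x_A+x_B+x_C)/3, (y_A+y_B+y_C)/3)
= ((29.3+(-1.4)+(-23.7))/3, ((-24.4)+(-26.9)+2.1)/3)
= (1.4, -16.4)

(1.4, -16.4)


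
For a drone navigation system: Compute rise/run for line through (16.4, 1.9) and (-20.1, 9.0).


slope = (y2-y1)/(x2-x1) = (9-1.9)/((-20.1)-16.4) = 7.1/(-36.5) = -0.1945

-0.1945


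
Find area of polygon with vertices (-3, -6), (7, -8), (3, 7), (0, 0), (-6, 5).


Shoelace sum: ((-3)*(-8) - 7*(-6)) + (7*7 - 3*(-8)) + (3*0 - 0*7) + (0*5 - (-6)*0) + ((-6)*(-6) - (-3)*5)
= 190
Area = |190|/2 = 95

95


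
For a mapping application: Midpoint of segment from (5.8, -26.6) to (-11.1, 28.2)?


M = ((5.8+(-11.1))/2, ((-26.6)+28.2)/2)
= (-2.65, 0.8)

(-2.65, 0.8)


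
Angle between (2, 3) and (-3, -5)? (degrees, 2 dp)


u.v = -21, |u| = sqrt(13) = 3.6056, |v| = sqrt(34) = 5.831
cos(theta) = u.v/(|u||v|) = -21/sqrt(442) = -0.998868
theta = acos(-0.998868) = 177.27 degrees

177.27 degrees


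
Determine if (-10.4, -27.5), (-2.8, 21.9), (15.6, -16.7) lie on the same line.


Cross product: ((-2.8)-(-10.4))*((-16.7)-(-27.5)) - (21.9-(-27.5))*(15.6-(-10.4))
= -1202.32

No, not collinear


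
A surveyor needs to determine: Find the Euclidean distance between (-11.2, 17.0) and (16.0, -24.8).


dx=27.2, dy=-41.8
d^2 = 27.2^2 + (-41.8)^2 = 2487.08
d = sqrt(2487.08) = 49.8706

49.8706


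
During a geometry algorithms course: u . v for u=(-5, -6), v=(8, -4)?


u . v = u_x*v_x + u_y*v_y = (-5)*8 + (-6)*(-4)
= (-40) + 24 = -16

-16


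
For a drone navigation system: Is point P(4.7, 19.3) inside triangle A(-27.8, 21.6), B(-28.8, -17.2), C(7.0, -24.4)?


Cross products: AB x AP = 1263.3, BC x BP = 1547.9, CA x CP = -1414.96
All same sign? no

No, outside


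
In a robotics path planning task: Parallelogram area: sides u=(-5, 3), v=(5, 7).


|u x v| = |(-5)*7 - 3*5|
= |(-35) - 15| = 50

50


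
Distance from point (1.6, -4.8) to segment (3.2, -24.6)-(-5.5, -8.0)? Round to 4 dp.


Project P onto AB: t = 0.9754 (clamped to [0,1])
Closest point on segment: (-5.2858, -8.4088)
Distance: 7.7741

7.7741


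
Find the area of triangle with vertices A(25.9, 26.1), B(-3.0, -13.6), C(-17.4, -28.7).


Area = |x_A(y_B-y_C) + x_B(y_C-y_A) + x_C(y_A-y_B)|/2
= |391.09 + 164.4 + (-690.78)|/2
= 135.29/2 = 67.645

67.645
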